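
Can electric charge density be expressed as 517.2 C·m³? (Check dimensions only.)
No

electric charge density has SI base units: A * s / m^3
C·m³ does NOT reduce to A * s / m^3; a valid unit for electric charge density would be e.g. C/m³.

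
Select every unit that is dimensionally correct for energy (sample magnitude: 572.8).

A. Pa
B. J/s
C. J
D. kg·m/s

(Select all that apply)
C

energy has SI base units: kg * m^2 / s^2

Checking each option against kg * m^2 / s^2:
  A. Pa: ✗ does not match
  B. J/s: ✗ does not match
  C. J: ✓ matches
  D. kg·m/s: ✗ does not match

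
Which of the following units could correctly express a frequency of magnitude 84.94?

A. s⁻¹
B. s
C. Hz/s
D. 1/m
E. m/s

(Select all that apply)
A

frequency has SI base units: 1 / s

Checking each option against 1 / s:
  A. s⁻¹: ✓ matches
  B. s: ✗ does not match
  C. Hz/s: ✗ does not match
  D. 1/m: ✗ does not match
  E. m/s: ✗ does not match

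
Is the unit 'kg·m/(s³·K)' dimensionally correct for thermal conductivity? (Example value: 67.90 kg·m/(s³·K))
Yes

thermal conductivity has SI base units: kg * m / (s^3 * K)
kg·m/(s³·K) reduces to the same SI base units, so it is a valid unit for thermal conductivity.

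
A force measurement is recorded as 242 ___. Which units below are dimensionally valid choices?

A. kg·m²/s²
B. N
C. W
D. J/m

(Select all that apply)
B, D

force has SI base units: kg * m / s^2

Checking each option against kg * m / s^2:
  A. kg·m²/s²: ✗ does not match
  B. N: ✓ matches
  C. W: ✗ does not match
  D. J/m: ✓ matches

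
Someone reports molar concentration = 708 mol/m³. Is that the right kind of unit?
Yes

molar concentration has SI base units: mol / m^3
mol/m³ reduces to the same SI base units, so it is a valid unit for molar concentration.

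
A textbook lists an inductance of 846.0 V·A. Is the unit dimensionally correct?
No

inductance has SI base units: kg * m^2 / (A^2 * s^2)
V·A does NOT reduce to kg * m^2 / (A^2 * s^2); a valid unit for inductance would be e.g. H.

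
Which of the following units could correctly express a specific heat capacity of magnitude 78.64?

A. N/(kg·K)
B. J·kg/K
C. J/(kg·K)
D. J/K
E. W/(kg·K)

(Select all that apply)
C

specific heat capacity has SI base units: m^2 / (s^2 * K)

Checking each option against m^2 / (s^2 * K):
  A. N/(kg·K): ✗ does not match
  B. J·kg/K: ✗ does not match
  C. J/(kg·K): ✓ matches
  D. J/K: ✗ does not match
  E. W/(kg·K): ✗ does not match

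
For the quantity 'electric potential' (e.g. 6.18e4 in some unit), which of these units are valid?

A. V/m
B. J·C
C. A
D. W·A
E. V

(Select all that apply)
E

electric potential has SI base units: kg * m^2 / (A * s^3)

Checking each option against kg * m^2 / (A * s^3):
  A. V/m: ✗ does not match
  B. J·C: ✗ does not match
  C. A: ✗ does not match
  D. W·A: ✗ does not match
  E. V: ✓ matches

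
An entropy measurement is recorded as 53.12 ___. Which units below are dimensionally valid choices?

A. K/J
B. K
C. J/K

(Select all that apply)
C

entropy has SI base units: kg * m^2 / (s^2 * K)

Checking each option against kg * m^2 / (s^2 * K):
  A. K/J: ✗ does not match
  B. K: ✗ does not match
  C. J/K: ✓ matches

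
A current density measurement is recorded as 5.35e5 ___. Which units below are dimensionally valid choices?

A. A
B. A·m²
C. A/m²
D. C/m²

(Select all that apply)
C

current density has SI base units: A / m^2

Checking each option against A / m^2:
  A. A: ✗ does not match
  B. A·m²: ✗ does not match
  C. A/m²: ✓ matches
  D. C/m²: ✗ does not match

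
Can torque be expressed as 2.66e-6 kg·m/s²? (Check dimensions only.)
No

torque has SI base units: kg * m^2 / s^2
kg·m/s² does NOT reduce to kg * m^2 / s^2; a valid unit for torque would be e.g. N·m.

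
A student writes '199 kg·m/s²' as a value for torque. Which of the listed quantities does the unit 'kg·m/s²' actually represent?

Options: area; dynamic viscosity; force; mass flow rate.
force

torque should have units dimensionally equivalent to kg * m^2 / s^2 (e.g. N·m).
The given unit 'kg·m/s²' reduces to kg * m / s^2. Of the listed options, that is the dimensionality of force.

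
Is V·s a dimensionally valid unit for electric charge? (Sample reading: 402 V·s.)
No

electric charge has SI base units: A * s
V·s does NOT reduce to A * s; a valid unit for electric charge would be e.g. C.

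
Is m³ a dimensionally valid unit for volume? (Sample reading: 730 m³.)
Yes

volume has SI base units: m^3
m³ reduces to the same SI base units, so it is a valid unit for volume.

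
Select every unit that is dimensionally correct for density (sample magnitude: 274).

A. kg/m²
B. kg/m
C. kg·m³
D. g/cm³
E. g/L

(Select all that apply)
D, E

density has SI base units: kg / m^3

Checking each option against kg / m^3:
  A. kg/m²: ✗ does not match
  B. kg/m: ✗ does not match
  C. kg·m³: ✗ does not match
  D. g/cm³: ✓ matches
  E. g/L: ✓ matches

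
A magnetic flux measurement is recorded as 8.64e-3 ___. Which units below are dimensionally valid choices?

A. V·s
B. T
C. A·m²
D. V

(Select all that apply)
A

magnetic flux has SI base units: kg * m^2 / (A * s^2)

Checking each option against kg * m^2 / (A * s^2):
  A. V·s: ✓ matches
  B. T: ✗ does not match
  C. A·m²: ✗ does not match
  D. V: ✗ does not match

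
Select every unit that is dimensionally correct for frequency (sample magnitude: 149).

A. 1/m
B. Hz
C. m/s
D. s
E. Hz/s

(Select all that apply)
B

frequency has SI base units: 1 / s

Checking each option against 1 / s:
  A. 1/m: ✗ does not match
  B. Hz: ✓ matches
  C. m/s: ✗ does not match
  D. s: ✗ does not match
  E. Hz/s: ✗ does not match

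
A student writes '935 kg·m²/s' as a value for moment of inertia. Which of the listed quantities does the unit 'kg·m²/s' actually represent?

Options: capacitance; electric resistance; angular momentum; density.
angular momentum

moment of inertia should have units dimensionally equivalent to kg * m^2 (e.g. kg·m²).
The given unit 'kg·m²/s' reduces to kg * m^2 / s. Of the listed options, that is the dimensionality of angular momentum.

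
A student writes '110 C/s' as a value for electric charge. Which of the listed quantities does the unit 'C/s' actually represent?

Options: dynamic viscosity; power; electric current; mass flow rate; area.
electric current

electric charge should have units dimensionally equivalent to A * s (e.g. C).
The given unit 'C/s' reduces to A. Of the listed options, that is the dimensionality of electric current.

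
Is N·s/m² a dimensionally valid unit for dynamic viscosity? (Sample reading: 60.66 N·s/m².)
Yes

dynamic viscosity has SI base units: kg / (m * s)
N·s/m² reduces to the same SI base units, so it is a valid unit for dynamic viscosity.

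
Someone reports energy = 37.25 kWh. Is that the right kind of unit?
Yes

energy has SI base units: kg * m^2 / s^2
kWh reduces to the same SI base units, so it is a valid unit for energy.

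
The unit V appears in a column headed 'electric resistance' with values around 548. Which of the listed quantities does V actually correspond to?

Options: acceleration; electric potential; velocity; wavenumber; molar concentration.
electric potential

electric resistance should have units dimensionally equivalent to kg * m^2 / (A^2 * s^3) (e.g. Ω).
The given unit 'V' reduces to kg * m^2 / (A * s^3). Of the listed options, that is the dimensionality of electric potential.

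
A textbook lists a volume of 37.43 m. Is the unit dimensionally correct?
No

volume has SI base units: m^3
m does NOT reduce to m^3; a valid unit for volume would be e.g. m³.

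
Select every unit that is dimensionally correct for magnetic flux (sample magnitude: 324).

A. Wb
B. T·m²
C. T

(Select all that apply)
A, B

magnetic flux has SI base units: kg * m^2 / (A * s^2)

Checking each option against kg * m^2 / (A * s^2):
  A. Wb: ✓ matches
  B. T·m²: ✓ matches
  C. T: ✗ does not match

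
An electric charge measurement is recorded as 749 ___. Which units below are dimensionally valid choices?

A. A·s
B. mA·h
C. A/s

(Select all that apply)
A, B

electric charge has SI base units: A * s

Checking each option against A * s:
  A. A·s: ✓ matches
  B. mA·h: ✓ matches
  C. A/s: ✗ does not match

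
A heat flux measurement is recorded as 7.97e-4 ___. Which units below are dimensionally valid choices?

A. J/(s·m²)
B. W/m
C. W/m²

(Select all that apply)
A, C

heat flux has SI base units: kg / s^3

Checking each option against kg / s^3:
  A. J/(s·m²): ✓ matches
  B. W/m: ✗ does not match
  C. W/m²: ✓ matches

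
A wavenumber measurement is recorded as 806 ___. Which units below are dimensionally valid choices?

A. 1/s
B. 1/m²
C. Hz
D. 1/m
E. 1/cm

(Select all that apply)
D, E

wavenumber has SI base units: 1 / m

Checking each option against 1 / m:
  A. 1/s: ✗ does not match
  B. 1/m²: ✗ does not match
  C. Hz: ✗ does not match
  D. 1/m: ✓ matches
  E. 1/cm: ✓ matches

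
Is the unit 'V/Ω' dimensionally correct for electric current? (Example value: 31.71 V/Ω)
Yes

electric current has SI base units: A
V/Ω reduces to the same SI base units, so it is a valid unit for electric current.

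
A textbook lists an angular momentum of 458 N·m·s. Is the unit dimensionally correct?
Yes

angular momentum has SI base units: kg * m^2 / s
N·m·s reduces to the same SI base units, so it is a valid unit for angular momentum.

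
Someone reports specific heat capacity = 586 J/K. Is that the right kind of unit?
No

specific heat capacity has SI base units: m^2 / (s^2 * K)
J/K does NOT reduce to m^2 / (s^2 * K); a valid unit for specific heat capacity would be e.g. J/(kg·K).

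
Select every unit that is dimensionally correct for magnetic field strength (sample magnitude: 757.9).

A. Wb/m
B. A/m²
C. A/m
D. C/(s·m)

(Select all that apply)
C, D

magnetic field strength has SI base units: A / m

Checking each option against A / m:
  A. Wb/m: ✗ does not match
  B. A/m²: ✗ does not match
  C. A/m: ✓ matches
  D. C/(s·m): ✓ matches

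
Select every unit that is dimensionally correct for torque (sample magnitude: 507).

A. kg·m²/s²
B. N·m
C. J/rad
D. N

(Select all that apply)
A, B, C

torque has SI base units: kg * m^2 / s^2

Checking each option against kg * m^2 / s^2:
  A. kg·m²/s²: ✓ matches
  B. N·m: ✓ matches
  C. J/rad: ✓ matches
  D. N: ✗ does not match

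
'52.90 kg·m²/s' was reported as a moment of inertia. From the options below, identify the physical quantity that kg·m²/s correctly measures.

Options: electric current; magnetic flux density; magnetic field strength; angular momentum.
angular momentum

moment of inertia should have units dimensionally equivalent to kg * m^2 (e.g. kg·m²).
The given unit 'kg·m²/s' reduces to kg * m^2 / s. Of the listed options, that is the dimensionality of angular momentum.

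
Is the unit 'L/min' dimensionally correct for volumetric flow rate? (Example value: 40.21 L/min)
Yes

volumetric flow rate has SI base units: m^3 / s
L/min reduces to the same SI base units, so it is a valid unit for volumetric flow rate.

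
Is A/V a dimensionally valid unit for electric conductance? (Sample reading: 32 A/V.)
Yes

electric conductance has SI base units: A^2 * s^3 / (kg * m^2)
A/V reduces to the same SI base units, so it is a valid unit for electric conductance.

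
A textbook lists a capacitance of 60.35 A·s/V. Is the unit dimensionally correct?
Yes

capacitance has SI base units: A^2 * s^4 / (kg * m^2)
A·s/V reduces to the same SI base units, so it is a valid unit for capacitance.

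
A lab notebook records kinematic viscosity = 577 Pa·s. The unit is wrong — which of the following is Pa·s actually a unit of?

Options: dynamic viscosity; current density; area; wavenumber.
dynamic viscosity

kinematic viscosity should have units dimensionally equivalent to m^2 / s (e.g. m²/s).
The given unit 'Pa·s' reduces to kg / (m * s). Of the listed options, that is the dimensionality of dynamic viscosity.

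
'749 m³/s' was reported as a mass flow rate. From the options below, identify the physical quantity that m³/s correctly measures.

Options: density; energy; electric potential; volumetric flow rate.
volumetric flow rate

mass flow rate should have units dimensionally equivalent to kg / s (e.g. kg/s).
The given unit 'm³/s' reduces to m^3 / s. Of the listed options, that is the dimensionality of volumetric flow rate.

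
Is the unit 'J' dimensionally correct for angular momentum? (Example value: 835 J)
No

angular momentum has SI base units: kg * m^2 / s
J does NOT reduce to kg * m^2 / s; a valid unit for angular momentum would be e.g. kg·m²/s.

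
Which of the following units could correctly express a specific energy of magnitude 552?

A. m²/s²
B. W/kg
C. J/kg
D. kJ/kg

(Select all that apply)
A, C, D

specific energy has SI base units: m^2 / s^2

Checking each option against m^2 / s^2:
  A. m²/s²: ✓ matches
  B. W/kg: ✗ does not match
  C. J/kg: ✓ matches
  D. kJ/kg: ✓ matches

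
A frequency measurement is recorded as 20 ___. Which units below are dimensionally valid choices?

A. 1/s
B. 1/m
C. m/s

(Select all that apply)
A

frequency has SI base units: 1 / s

Checking each option against 1 / s:
  A. 1/s: ✓ matches
  B. 1/m: ✗ does not match
  C. m/s: ✗ does not match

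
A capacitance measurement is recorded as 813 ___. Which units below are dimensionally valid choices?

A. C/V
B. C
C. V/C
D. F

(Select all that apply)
A, D

capacitance has SI base units: A^2 * s^4 / (kg * m^2)

Checking each option against A^2 * s^4 / (kg * m^2):
  A. C/V: ✓ matches
  B. C: ✗ does not match
  C. V/C: ✗ does not match
  D. F: ✓ matches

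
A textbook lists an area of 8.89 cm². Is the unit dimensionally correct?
Yes

area has SI base units: m^2
cm² reduces to the same SI base units, so it is a valid unit for area.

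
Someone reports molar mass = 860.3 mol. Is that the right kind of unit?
No

molar mass has SI base units: kg / mol
mol does NOT reduce to kg / mol; a valid unit for molar mass would be e.g. kg/mol.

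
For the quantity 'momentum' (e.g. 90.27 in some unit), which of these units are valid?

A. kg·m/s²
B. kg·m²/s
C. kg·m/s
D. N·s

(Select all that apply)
C, D

momentum has SI base units: kg * m / s

Checking each option against kg * m / s:
  A. kg·m/s²: ✗ does not match
  B. kg·m²/s: ✗ does not match
  C. kg·m/s: ✓ matches
  D. N·s: ✓ matches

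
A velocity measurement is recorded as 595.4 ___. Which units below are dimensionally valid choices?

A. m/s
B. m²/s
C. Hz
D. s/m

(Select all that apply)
A

velocity has SI base units: m / s

Checking each option against m / s:
  A. m/s: ✓ matches
  B. m²/s: ✗ does not match
  C. Hz: ✗ does not match
  D. s/m: ✗ does not match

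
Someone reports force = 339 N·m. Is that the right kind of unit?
No

force has SI base units: kg * m / s^2
N·m does NOT reduce to kg * m / s^2; a valid unit for force would be e.g. N.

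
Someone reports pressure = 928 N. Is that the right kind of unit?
No

pressure has SI base units: kg / (m * s^2)
N does NOT reduce to kg / (m * s^2); a valid unit for pressure would be e.g. Pa.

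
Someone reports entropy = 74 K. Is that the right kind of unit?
No

entropy has SI base units: kg * m^2 / (s^2 * K)
K does NOT reduce to kg * m^2 / (s^2 * K); a valid unit for entropy would be e.g. J/K.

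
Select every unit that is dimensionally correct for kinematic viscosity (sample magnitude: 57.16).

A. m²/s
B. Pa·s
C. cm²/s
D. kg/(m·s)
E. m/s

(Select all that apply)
A, C

kinematic viscosity has SI base units: m^2 / s

Checking each option against m^2 / s:
  A. m²/s: ✓ matches
  B. Pa·s: ✗ does not match
  C. cm²/s: ✓ matches
  D. kg/(m·s): ✗ does not match
  E. m/s: ✗ does not match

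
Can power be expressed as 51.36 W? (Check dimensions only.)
Yes

power has SI base units: kg * m^2 / s^3
W reduces to the same SI base units, so it is a valid unit for power.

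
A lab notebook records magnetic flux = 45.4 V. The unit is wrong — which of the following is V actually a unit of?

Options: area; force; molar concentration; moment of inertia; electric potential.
electric potential

magnetic flux should have units dimensionally equivalent to kg * m^2 / (A * s^2) (e.g. Wb).
The given unit 'V' reduces to kg * m^2 / (A * s^3). Of the listed options, that is the dimensionality of electric potential.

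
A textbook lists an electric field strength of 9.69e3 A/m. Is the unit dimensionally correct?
No

electric field strength has SI base units: kg * m / (A * s^3)
A/m does NOT reduce to kg * m / (A * s^3); a valid unit for electric field strength would be e.g. V/m.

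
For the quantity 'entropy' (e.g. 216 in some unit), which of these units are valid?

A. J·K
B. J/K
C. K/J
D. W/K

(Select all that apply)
B

entropy has SI base units: kg * m^2 / (s^2 * K)

Checking each option against kg * m^2 / (s^2 * K):
  A. J·K: ✗ does not match
  B. J/K: ✓ matches
  C. K/J: ✗ does not match
  D. W/K: ✗ does not match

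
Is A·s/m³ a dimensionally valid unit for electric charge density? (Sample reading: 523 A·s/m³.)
Yes

electric charge density has SI base units: A * s / m^3
A·s/m³ reduces to the same SI base units, so it is a valid unit for electric charge density.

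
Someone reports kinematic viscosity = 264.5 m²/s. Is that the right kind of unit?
Yes

kinematic viscosity has SI base units: m^2 / s
m²/s reduces to the same SI base units, so it is a valid unit for kinematic viscosity.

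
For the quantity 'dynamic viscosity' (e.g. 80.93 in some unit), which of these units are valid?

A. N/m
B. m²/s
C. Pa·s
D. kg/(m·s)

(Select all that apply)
C, D

dynamic viscosity has SI base units: kg / (m * s)

Checking each option against kg / (m * s):
  A. N/m: ✗ does not match
  B. m²/s: ✗ does not match
  C. Pa·s: ✓ matches
  D. kg/(m·s): ✓ matches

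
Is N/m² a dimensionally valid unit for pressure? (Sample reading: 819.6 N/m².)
Yes

pressure has SI base units: kg / (m * s^2)
N/m² reduces to the same SI base units, so it is a valid unit for pressure.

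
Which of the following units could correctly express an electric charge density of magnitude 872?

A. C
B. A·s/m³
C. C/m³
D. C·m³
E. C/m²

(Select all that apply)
B, C

electric charge density has SI base units: A * s / m^3

Checking each option against A * s / m^3:
  A. C: ✗ does not match
  B. A·s/m³: ✓ matches
  C. C/m³: ✓ matches
  D. C·m³: ✗ does not match
  E. C/m²: ✗ does not match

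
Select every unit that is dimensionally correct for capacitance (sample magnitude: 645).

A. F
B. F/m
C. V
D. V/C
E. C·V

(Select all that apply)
A

capacitance has SI base units: A^2 * s^4 / (kg * m^2)

Checking each option against A^2 * s^4 / (kg * m^2):
  A. F: ✓ matches
  B. F/m: ✗ does not match
  C. V: ✗ does not match
  D. V/C: ✗ does not match
  E. C·V: ✗ does not match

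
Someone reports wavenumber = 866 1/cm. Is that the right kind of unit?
Yes

wavenumber has SI base units: 1 / m
1/cm reduces to the same SI base units, so it is a valid unit for wavenumber.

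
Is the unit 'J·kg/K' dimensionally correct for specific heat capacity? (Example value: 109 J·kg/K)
No

specific heat capacity has SI base units: m^2 / (s^2 * K)
J·kg/K does NOT reduce to m^2 / (s^2 * K); a valid unit for specific heat capacity would be e.g. J/(kg·K).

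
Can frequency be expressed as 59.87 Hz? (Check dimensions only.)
Yes

frequency has SI base units: 1 / s
Hz reduces to the same SI base units, so it is a valid unit for frequency.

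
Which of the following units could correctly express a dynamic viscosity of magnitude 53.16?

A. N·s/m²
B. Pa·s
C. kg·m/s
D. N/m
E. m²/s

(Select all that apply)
A, B

dynamic viscosity has SI base units: kg / (m * s)

Checking each option against kg / (m * s):
  A. N·s/m²: ✓ matches
  B. Pa·s: ✓ matches
  C. kg·m/s: ✗ does not match
  D. N/m: ✗ does not match
  E. m²/s: ✗ does not match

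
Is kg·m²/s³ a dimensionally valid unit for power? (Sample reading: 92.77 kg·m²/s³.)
Yes

power has SI base units: kg * m^2 / s^3
kg·m²/s³ reduces to the same SI base units, so it is a valid unit for power.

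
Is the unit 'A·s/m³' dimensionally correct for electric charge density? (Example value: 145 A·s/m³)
Yes

electric charge density has SI base units: A * s / m^3
A·s/m³ reduces to the same SI base units, so it is a valid unit for electric charge density.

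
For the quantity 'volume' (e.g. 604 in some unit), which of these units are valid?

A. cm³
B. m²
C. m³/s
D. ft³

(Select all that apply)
A, D

volume has SI base units: m^3

Checking each option against m^3:
  A. cm³: ✓ matches
  B. m²: ✗ does not match
  C. m³/s: ✗ does not match
  D. ft³: ✓ matches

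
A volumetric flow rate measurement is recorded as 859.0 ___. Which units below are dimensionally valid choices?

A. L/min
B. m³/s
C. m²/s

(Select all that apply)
A, B

volumetric flow rate has SI base units: m^3 / s

Checking each option against m^3 / s:
  A. L/min: ✓ matches
  B. m³/s: ✓ matches
  C. m²/s: ✗ does not match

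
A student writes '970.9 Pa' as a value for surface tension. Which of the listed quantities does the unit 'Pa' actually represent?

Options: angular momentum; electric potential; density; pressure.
pressure

surface tension should have units dimensionally equivalent to kg / s^2 (e.g. N/m).
The given unit 'Pa' reduces to kg / (m * s^2). Of the listed options, that is the dimensionality of pressure.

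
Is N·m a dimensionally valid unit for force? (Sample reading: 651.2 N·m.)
No

force has SI base units: kg * m / s^2
N·m does NOT reduce to kg * m / s^2; a valid unit for force would be e.g. N.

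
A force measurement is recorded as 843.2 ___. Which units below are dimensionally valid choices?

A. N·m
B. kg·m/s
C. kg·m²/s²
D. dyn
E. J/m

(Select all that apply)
D, E

force has SI base units: kg * m / s^2

Checking each option against kg * m / s^2:
  A. N·m: ✗ does not match
  B. kg·m/s: ✗ does not match
  C. kg·m²/s²: ✗ does not match
  D. dyn: ✓ matches
  E. J/m: ✓ matches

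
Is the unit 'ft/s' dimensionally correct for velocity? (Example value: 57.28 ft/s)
Yes

velocity has SI base units: m / s
ft/s reduces to the same SI base units, so it is a valid unit for velocity.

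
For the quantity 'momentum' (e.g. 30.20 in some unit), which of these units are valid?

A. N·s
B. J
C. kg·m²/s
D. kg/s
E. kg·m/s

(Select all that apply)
A, E

momentum has SI base units: kg * m / s

Checking each option against kg * m / s:
  A. N·s: ✓ matches
  B. J: ✗ does not match
  C. kg·m²/s: ✗ does not match
  D. kg/s: ✗ does not match
  E. kg·m/s: ✓ matches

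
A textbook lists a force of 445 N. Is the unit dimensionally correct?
Yes

force has SI base units: kg * m / s^2
N reduces to the same SI base units, so it is a valid unit for force.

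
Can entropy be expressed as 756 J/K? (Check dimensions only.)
Yes

entropy has SI base units: kg * m^2 / (s^2 * K)
J/K reduces to the same SI base units, so it is a valid unit for entropy.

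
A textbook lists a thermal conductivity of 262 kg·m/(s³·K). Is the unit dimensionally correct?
Yes

thermal conductivity has SI base units: kg * m / (s^3 * K)
kg·m/(s³·K) reduces to the same SI base units, so it is a valid unit for thermal conductivity.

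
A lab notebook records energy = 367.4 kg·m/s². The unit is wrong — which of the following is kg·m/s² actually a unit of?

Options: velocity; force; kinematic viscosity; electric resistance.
force

energy should have units dimensionally equivalent to kg * m^2 / s^2 (e.g. J).
The given unit 'kg·m/s²' reduces to kg * m / s^2. Of the listed options, that is the dimensionality of force.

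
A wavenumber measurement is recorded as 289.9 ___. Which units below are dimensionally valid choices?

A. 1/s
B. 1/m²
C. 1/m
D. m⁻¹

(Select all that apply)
C, D

wavenumber has SI base units: 1 / m

Checking each option against 1 / m:
  A. 1/s: ✗ does not match
  B. 1/m²: ✗ does not match
  C. 1/m: ✓ matches
  D. m⁻¹: ✓ matches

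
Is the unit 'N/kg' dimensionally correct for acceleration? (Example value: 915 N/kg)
Yes

acceleration has SI base units: m / s^2
N/kg reduces to the same SI base units, so it is a valid unit for acceleration.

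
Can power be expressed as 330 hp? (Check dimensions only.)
Yes

power has SI base units: kg * m^2 / s^3
hp reduces to the same SI base units, so it is a valid unit for power.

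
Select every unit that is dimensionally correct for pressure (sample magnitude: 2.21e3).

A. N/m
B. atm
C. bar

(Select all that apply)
B, C

pressure has SI base units: kg / (m * s^2)

Checking each option against kg / (m * s^2):
  A. N/m: ✗ does not match
  B. atm: ✓ matches
  C. bar: ✓ matches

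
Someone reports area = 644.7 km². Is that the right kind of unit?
Yes

area has SI base units: m^2
km² reduces to the same SI base units, so it is a valid unit for area.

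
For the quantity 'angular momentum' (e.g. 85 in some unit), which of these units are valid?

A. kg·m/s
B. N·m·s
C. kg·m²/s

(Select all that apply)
B, C

angular momentum has SI base units: kg * m^2 / s

Checking each option against kg * m^2 / s:
  A. kg·m/s: ✗ does not match
  B. N·m·s: ✓ matches
  C. kg·m²/s: ✓ matches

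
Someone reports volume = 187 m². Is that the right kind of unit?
No

volume has SI base units: m^3
m² does NOT reduce to m^3; a valid unit for volume would be e.g. m³.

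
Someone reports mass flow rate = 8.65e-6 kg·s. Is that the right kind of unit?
No

mass flow rate has SI base units: kg / s
kg·s does NOT reduce to kg / s; a valid unit for mass flow rate would be e.g. kg/s.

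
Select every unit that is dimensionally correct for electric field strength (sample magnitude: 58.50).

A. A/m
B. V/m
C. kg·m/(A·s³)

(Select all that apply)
B, C

electric field strength has SI base units: kg * m / (A * s^3)

Checking each option against kg * m / (A * s^3):
  A. A/m: ✗ does not match
  B. V/m: ✓ matches
  C. kg·m/(A·s³): ✓ matches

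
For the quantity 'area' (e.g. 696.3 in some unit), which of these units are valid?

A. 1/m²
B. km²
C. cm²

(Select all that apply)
B, C

area has SI base units: m^2

Checking each option against m^2:
  A. 1/m²: ✗ does not match
  B. km²: ✓ matches
  C. cm²: ✓ matches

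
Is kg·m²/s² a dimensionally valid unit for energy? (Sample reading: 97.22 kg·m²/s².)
Yes

energy has SI base units: kg * m^2 / s^2
kg·m²/s² reduces to the same SI base units, so it is a valid unit for energy.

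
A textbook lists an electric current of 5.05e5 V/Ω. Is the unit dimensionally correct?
Yes

electric current has SI base units: A
V/Ω reduces to the same SI base units, so it is a valid unit for electric current.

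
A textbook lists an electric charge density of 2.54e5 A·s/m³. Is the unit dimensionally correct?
Yes

electric charge density has SI base units: A * s / m^3
A·s/m³ reduces to the same SI base units, so it is a valid unit for electric charge density.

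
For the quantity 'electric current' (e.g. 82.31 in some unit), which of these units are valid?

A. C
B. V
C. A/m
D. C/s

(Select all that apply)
D

electric current has SI base units: A

Checking each option against A:
  A. C: ✗ does not match
  B. V: ✗ does not match
  C. A/m: ✗ does not match
  D. C/s: ✓ matches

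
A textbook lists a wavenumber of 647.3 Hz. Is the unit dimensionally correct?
No

wavenumber has SI base units: 1 / m
Hz does NOT reduce to 1 / m; a valid unit for wavenumber would be e.g. 1/m.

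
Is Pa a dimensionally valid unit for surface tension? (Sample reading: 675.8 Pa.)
No

surface tension has SI base units: kg / s^2
Pa does NOT reduce to kg / s^2; a valid unit for surface tension would be e.g. N/m.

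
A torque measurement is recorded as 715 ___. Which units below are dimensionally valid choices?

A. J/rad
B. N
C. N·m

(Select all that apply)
A, C

torque has SI base units: kg * m^2 / s^2

Checking each option against kg * m^2 / s^2:
  A. J/rad: ✓ matches
  B. N: ✗ does not match
  C. N·m: ✓ matches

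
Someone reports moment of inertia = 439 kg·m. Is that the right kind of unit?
No

moment of inertia has SI base units: kg * m^2
kg·m does NOT reduce to kg * m^2; a valid unit for moment of inertia would be e.g. kg·m².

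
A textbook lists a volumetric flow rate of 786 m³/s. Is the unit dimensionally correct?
Yes

volumetric flow rate has SI base units: m^3 / s
m³/s reduces to the same SI base units, so it is a valid unit for volumetric flow rate.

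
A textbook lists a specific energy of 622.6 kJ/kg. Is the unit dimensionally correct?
Yes

specific energy has SI base units: m^2 / s^2
kJ/kg reduces to the same SI base units, so it is a valid unit for specific energy.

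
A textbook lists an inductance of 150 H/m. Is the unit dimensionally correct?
No

inductance has SI base units: kg * m^2 / (A^2 * s^2)
H/m does NOT reduce to kg * m^2 / (A^2 * s^2); a valid unit for inductance would be e.g. H.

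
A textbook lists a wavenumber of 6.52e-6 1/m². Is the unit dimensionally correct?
No

wavenumber has SI base units: 1 / m
1/m² does NOT reduce to 1 / m; a valid unit for wavenumber would be e.g. 1/m.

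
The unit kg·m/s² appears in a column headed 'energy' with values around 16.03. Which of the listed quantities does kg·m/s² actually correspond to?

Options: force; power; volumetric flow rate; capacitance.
force

energy should have units dimensionally equivalent to kg * m^2 / s^2 (e.g. J).
The given unit 'kg·m/s²' reduces to kg * m / s^2. Of the listed options, that is the dimensionality of force.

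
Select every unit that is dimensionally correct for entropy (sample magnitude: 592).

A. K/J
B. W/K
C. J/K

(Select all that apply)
C

entropy has SI base units: kg * m^2 / (s^2 * K)

Checking each option against kg * m^2 / (s^2 * K):
  A. K/J: ✗ does not match
  B. W/K: ✗ does not match
  C. J/K: ✓ matches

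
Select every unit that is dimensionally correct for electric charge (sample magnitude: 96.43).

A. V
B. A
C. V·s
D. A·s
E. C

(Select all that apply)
D, E

electric charge has SI base units: A * s

Checking each option against A * s:
  A. V: ✗ does not match
  B. A: ✗ does not match
  C. V·s: ✗ does not match
  D. A·s: ✓ matches
  E. C: ✓ matches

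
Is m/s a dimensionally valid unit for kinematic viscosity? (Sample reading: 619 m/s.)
No

kinematic viscosity has SI base units: m^2 / s
m/s does NOT reduce to m^2 / s; a valid unit for kinematic viscosity would be e.g. m²/s.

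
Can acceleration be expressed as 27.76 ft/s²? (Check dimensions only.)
Yes

acceleration has SI base units: m / s^2
ft/s² reduces to the same SI base units, so it is a valid unit for acceleration.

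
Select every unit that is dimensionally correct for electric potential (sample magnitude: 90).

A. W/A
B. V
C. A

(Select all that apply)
A, B

electric potential has SI base units: kg * m^2 / (A * s^3)

Checking each option against kg * m^2 / (A * s^3):
  A. W/A: ✓ matches
  B. V: ✓ matches
  C. A: ✗ does not match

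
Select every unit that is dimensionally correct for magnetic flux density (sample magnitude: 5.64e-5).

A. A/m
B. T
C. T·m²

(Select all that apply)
B

magnetic flux density has SI base units: kg / (A * s^2)

Checking each option against kg / (A * s^2):
  A. A/m: ✗ does not match
  B. T: ✓ matches
  C. T·m²: ✗ does not match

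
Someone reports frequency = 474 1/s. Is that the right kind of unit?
Yes

frequency has SI base units: 1 / s
1/s reduces to the same SI base units, so it is a valid unit for frequency.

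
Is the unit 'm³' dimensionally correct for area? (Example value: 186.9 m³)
No

area has SI base units: m^2
m³ does NOT reduce to m^2; a valid unit for area would be e.g. m².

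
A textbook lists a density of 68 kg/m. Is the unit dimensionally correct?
No

density has SI base units: kg / m^3
kg/m does NOT reduce to kg / m^3; a valid unit for density would be e.g. kg/m³.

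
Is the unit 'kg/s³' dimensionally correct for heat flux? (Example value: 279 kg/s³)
Yes

heat flux has SI base units: kg / s^3
kg/s³ reduces to the same SI base units, so it is a valid unit for heat flux.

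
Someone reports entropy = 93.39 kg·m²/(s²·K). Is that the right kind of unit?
Yes

entropy has SI base units: kg * m^2 / (s^2 * K)
kg·m²/(s²·K) reduces to the same SI base units, so it is a valid unit for entropy.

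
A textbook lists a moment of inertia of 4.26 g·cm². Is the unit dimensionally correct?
Yes

moment of inertia has SI base units: kg * m^2
g·cm² reduces to the same SI base units, so it is a valid unit for moment of inertia.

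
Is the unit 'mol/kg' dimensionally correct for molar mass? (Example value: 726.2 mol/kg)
No

molar mass has SI base units: kg / mol
mol/kg does NOT reduce to kg / mol; a valid unit for molar mass would be e.g. kg/mol.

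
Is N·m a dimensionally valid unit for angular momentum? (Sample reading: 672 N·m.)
No

angular momentum has SI base units: kg * m^2 / s
N·m does NOT reduce to kg * m^2 / s; a valid unit for angular momentum would be e.g. kg·m²/s.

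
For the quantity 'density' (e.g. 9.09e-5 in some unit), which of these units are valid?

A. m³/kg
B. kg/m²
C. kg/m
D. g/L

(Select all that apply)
D

density has SI base units: kg / m^3

Checking each option against kg / m^3:
  A. m³/kg: ✗ does not match
  B. kg/m²: ✗ does not match
  C. kg/m: ✗ does not match
  D. g/L: ✓ matches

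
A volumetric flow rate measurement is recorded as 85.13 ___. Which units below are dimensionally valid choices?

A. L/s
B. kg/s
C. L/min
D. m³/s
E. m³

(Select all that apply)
A, C, D

volumetric flow rate has SI base units: m^3 / s

Checking each option against m^3 / s:
  A. L/s: ✓ matches
  B. kg/s: ✗ does not match
  C. L/min: ✓ matches
  D. m³/s: ✓ matches
  E. m³: ✗ does not match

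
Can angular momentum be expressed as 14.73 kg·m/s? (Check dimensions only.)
No

angular momentum has SI base units: kg * m^2 / s
kg·m/s does NOT reduce to kg * m^2 / s; a valid unit for angular momentum would be e.g. kg·m²/s.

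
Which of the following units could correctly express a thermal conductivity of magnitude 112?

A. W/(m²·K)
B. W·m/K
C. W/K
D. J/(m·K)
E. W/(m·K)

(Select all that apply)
E

thermal conductivity has SI base units: kg * m / (s^3 * K)

Checking each option against kg * m / (s^3 * K):
  A. W/(m²·K): ✗ does not match
  B. W·m/K: ✗ does not match
  C. W/K: ✗ does not match
  D. J/(m·K): ✗ does not match
  E. W/(m·K): ✓ matches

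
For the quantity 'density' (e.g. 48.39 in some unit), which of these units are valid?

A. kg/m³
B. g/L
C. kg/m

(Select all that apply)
A, B

density has SI base units: kg / m^3

Checking each option against kg / m^3:
  A. kg/m³: ✓ matches
  B. g/L: ✓ matches
  C. kg/m: ✗ does not match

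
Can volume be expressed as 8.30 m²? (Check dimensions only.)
No

volume has SI base units: m^3
m² does NOT reduce to m^3; a valid unit for volume would be e.g. m³.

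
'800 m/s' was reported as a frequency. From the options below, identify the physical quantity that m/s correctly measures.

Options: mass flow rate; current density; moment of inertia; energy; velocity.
velocity

frequency should have units dimensionally equivalent to 1 / s (e.g. Hz).
The given unit 'm/s' reduces to m / s. Of the listed options, that is the dimensionality of velocity.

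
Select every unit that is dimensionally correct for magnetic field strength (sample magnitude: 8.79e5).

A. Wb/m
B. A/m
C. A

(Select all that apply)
B

magnetic field strength has SI base units: A / m

Checking each option against A / m:
  A. Wb/m: ✗ does not match
  B. A/m: ✓ matches
  C. A: ✗ does not match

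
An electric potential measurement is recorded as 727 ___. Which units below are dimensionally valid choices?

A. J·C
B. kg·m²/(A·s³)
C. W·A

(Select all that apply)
B

electric potential has SI base units: kg * m^2 / (A * s^3)

Checking each option against kg * m^2 / (A * s^3):
  A. J·C: ✗ does not match
  B. kg·m²/(A·s³): ✓ matches
  C. W·A: ✗ does not match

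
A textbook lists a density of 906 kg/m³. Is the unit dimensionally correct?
Yes

density has SI base units: kg / m^3
kg/m³ reduces to the same SI base units, so it is a valid unit for density.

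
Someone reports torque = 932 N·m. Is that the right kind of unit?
Yes

torque has SI base units: kg * m^2 / s^2
N·m reduces to the same SI base units, so it is a valid unit for torque.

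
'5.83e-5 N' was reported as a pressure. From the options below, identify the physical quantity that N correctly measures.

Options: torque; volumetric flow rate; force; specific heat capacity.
force

pressure should have units dimensionally equivalent to kg / (m * s^2) (e.g. Pa).
The given unit 'N' reduces to kg * m / s^2. Of the listed options, that is the dimensionality of force.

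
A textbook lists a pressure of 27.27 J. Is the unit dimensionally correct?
No

pressure has SI base units: kg / (m * s^2)
J does NOT reduce to kg / (m * s^2); a valid unit for pressure would be e.g. Pa.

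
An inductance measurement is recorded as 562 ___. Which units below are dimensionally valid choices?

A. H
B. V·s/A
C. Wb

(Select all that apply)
A, B

inductance has SI base units: kg * m^2 / (A^2 * s^2)

Checking each option against kg * m^2 / (A^2 * s^2):
  A. H: ✓ matches
  B. V·s/A: ✓ matches
  C. Wb: ✗ does not match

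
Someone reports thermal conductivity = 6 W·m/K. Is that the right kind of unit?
No

thermal conductivity has SI base units: kg * m / (s^3 * K)
W·m/K does NOT reduce to kg * m / (s^3 * K); a valid unit for thermal conductivity would be e.g. W/(m·K).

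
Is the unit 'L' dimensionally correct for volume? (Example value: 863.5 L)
Yes

volume has SI base units: m^3
L reduces to the same SI base units, so it is a valid unit for volume.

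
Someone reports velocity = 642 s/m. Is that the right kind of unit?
No

velocity has SI base units: m / s
s/m does NOT reduce to m / s; a valid unit for velocity would be e.g. m/s.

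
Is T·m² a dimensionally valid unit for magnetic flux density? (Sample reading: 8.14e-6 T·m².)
No

magnetic flux density has SI base units: kg / (A * s^2)
T·m² does NOT reduce to kg / (A * s^2); a valid unit for magnetic flux density would be e.g. T.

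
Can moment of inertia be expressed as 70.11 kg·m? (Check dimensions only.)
No

moment of inertia has SI base units: kg * m^2
kg·m does NOT reduce to kg * m^2; a valid unit for moment of inertia would be e.g. kg·m².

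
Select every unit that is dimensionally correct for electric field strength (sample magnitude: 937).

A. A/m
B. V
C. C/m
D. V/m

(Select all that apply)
D

electric field strength has SI base units: kg * m / (A * s^3)

Checking each option against kg * m / (A * s^3):
  A. A/m: ✗ does not match
  B. V: ✗ does not match
  C. C/m: ✗ does not match
  D. V/m: ✓ matches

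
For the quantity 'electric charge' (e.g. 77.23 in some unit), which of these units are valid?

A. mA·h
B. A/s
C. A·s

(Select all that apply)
A, C

electric charge has SI base units: A * s

Checking each option against A * s:
  A. mA·h: ✓ matches
  B. A/s: ✗ does not match
  C. A·s: ✓ matches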